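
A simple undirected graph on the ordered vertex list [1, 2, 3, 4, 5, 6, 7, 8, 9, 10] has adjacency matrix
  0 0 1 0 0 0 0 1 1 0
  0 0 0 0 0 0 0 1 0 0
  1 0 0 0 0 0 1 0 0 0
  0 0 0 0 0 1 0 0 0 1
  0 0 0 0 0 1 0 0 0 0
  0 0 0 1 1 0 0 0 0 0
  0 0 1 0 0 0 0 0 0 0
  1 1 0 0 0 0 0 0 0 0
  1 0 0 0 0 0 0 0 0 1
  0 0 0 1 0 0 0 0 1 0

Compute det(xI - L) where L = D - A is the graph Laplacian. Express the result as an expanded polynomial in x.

Reading degrees in the order [1, 2, 3, 4, 5, 6, 7, 8, 9, 10] gives [3, 1, 2, 2, 1, 2, 1, 2, 2, 2]; set D = diag(3, 1, 2, 2, 1, 2, 1, 2, 2, 2) and form L = D - A. Computing det(xI - L) by cofactor expansion (or equivalently via sum-over-permutations) gives x^10 - 18x^9 + 135x^8 - 548x^7 + 1308x^6 - 1866x^5 + 1547x^4 - 692x^3 + 145x^2 - 10x. The constant term is 0 because L is singular (the all-ones vector lies in its kernel). The eigenvalues sum to 18, which equals trace(L) = 2|E|. There is one zero in the spectrum, matching the 1 component.

x^10 - 18x^9 + 135x^8 - 548x^7 + 1308x^6 - 1866x^5 + 1547x^4 - 692x^3 + 145x^2 - 10x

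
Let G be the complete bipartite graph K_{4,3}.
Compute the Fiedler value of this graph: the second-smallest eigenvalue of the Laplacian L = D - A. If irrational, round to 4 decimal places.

3

The graph has 7 vertices and degree multiset [4, 4, 4, 3, 3, 3, 3]; D is the diagonal matrix of degrees and L = D - A. The sorted Laplacian eigenvalues are [0, 3, 3, 3, 4, 4, 7]; the algebraic connectivity is the second entry, 3. There is one zero in the spectrum, matching the 1 component.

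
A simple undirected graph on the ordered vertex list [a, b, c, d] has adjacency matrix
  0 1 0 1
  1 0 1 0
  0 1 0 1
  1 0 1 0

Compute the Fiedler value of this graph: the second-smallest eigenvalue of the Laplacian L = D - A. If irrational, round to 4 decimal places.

2

Reading degrees in the order [a, b, c, d] gives [2, 2, 2, 2]; set D = diag(2, 2, 2, 2) and form L = D - A. The smallest Laplacian eigenvalue is always 0. The next one, lambda_2 = 2, measures how hard the graph is to disconnect: larger values mean better connectivity.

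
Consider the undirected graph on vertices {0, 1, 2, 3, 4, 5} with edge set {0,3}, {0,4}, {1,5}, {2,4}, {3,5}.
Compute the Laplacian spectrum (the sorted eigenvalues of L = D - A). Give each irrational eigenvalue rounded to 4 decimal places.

Reading degrees in the order [0, 1, 2, 3, 4, 5] gives [2, 1, 1, 2, 2, 2]; set D = diag(2, 1, 1, 2, 2, 2) and form L = D - A. The multiplicity of 0 as a Laplacian eigenvalue equals the number of connected components. The single zero eigenvalue shows the graph is connected. The eigenvalues sum to 10, which equals trace(L) = 2|E|.

[0, 0.2679, 1, 2, 3, 3.7321]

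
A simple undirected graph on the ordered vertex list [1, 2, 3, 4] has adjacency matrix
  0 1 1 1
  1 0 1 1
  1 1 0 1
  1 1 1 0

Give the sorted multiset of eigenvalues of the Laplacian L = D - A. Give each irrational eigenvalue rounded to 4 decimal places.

Reading degrees in the order [1, 2, 3, 4] gives [3, 3, 3, 3]; set D = diag(3, 3, 3, 3) and form L = D - A. L is symmetric positive semidefinite, so every eigenvalue is real and nonnegative. The single zero eigenvalue shows the graph is connected. There is one zero in the spectrum, matching the 1 component. By the matrix-tree theorem the graph has (1/4) * product of the nonzero eigenvalues = 16 spanning trees.

[0, 4, 4, 4]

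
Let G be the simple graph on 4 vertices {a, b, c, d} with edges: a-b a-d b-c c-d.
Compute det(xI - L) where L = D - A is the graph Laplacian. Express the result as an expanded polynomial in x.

With the vertex order [a, b, c, d], the degrees are [2, 2, 2, 2], giving D = diag(2, 2, 2, 2) and L = D - A. Computing det(xI - L) by cofactor expansion (or equivalently via sum-over-permutations) gives x^4 - 8x^3 + 20x^2 - 16x. Since p(0) = det(-L) = 0, x divides p(x).

x^4 - 8x^3 + 20x^2 - 16x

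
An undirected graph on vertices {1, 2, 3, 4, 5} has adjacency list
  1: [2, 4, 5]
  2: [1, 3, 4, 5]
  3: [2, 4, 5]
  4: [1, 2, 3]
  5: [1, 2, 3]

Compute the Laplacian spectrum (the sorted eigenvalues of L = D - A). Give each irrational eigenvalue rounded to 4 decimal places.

Reading degrees in the order [1, 2, 3, 4, 5] gives [3, 4, 3, 3, 3]; set D = diag(3, 4, 3, 3, 3) and form L = D - A. L is symmetric positive semidefinite, so every eigenvalue is real and nonnegative. The single zero eigenvalue shows the graph is connected.

[0, 3, 3, 5, 5]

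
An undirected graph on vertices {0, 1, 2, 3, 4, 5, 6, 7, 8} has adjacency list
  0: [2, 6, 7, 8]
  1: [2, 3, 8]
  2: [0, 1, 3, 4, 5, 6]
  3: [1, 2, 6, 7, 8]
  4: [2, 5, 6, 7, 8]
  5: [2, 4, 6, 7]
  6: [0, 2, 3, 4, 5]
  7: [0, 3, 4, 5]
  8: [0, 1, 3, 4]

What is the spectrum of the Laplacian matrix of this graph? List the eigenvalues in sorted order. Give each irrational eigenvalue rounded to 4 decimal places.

Each diagonal entry of L is the vertex degree and each off-diagonal entry is -1 where an edge is present, 0 otherwise; in the order [0, 1, 2, 3, 4, 5, 6, 7, 8] the diagonal is [4, 3, 6, 5, 5, 4, 5, 4, 4]. The multiplicity of 0 as a Laplacian eigenvalue equals the number of connected components. The single zero eigenvalue shows the graph is connected. The largest eigenvalue, 8.1456, is at most the vertex count 9.

[0, 2.2565, 3.5610, 4.1599, 4.4131, 5, 5.7725, 6.6915, 8.1456]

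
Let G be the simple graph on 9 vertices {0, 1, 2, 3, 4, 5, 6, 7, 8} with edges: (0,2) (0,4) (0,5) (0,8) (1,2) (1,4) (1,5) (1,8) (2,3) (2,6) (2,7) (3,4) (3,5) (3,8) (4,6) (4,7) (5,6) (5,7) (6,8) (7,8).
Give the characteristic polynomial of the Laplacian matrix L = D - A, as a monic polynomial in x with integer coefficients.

Reading degrees in the order [0, 1, 2, 3, 4, 5, 6, 7, 8] gives [4, 4, 5, 4, 5, 5, 4, 4, 5]; set D = diag(4, 4, 5, 4, 5, 5, 4, 4, 5) and form L = D - A. Computing det(xI - L) by cofactor expansion (or equivalently via sum-over-permutations) gives x^9 - 40x^8 + 690x^7 - 6720x^6 + 40485x^5 - 154704x^4 + 366560x^3 - 492800x^2 + 288000x. The coefficient of x^8 equals -trace(L) = -40, matching the sum of degrees. By the matrix-tree theorem the graph has (1/9) * product of the nonzero eigenvalues = 32000 spanning trees.

x^9 - 40x^8 + 690x^7 - 6720x^6 + 40485x^5 - 154704x^4 + 366560x^3 - 492800x^2 + 288000x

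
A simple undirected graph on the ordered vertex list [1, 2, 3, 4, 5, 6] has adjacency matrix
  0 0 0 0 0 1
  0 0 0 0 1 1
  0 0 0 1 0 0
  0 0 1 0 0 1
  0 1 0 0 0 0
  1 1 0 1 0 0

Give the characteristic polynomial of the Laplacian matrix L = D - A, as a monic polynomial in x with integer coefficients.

Reading degrees in the order [1, 2, 3, 4, 5, 6] gives [1, 2, 1, 2, 1, 3]; set D = diag(1, 2, 1, 2, 1, 3) and form L = D - A. L has integer entries, so p(x) = det(xI - L) has integer coefficients. Expanding the determinant yields x^6 - 10x^5 + 35x^4 - 52x^3 + 31x^2 - 6x. Since p(0) = det(-L) = 0, x divides p(x). The eigenvalues sum to 10, which equals trace(L) = 2|E|.

x^6 - 10x^5 + 35x^4 - 52x^3 + 31x^2 - 6x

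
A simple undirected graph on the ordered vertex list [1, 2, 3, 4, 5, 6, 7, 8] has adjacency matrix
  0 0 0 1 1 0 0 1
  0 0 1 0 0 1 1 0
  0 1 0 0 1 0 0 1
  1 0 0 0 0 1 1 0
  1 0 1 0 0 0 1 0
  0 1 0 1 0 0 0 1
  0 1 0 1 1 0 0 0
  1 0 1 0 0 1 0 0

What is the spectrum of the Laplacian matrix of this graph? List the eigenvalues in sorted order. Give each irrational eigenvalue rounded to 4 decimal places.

With the vertex order [1, 2, 3, 4, 5, 6, 7, 8], the degrees are [3, 3, 3, 3, 3, 3, 3, 3], giving D = diag(3, 3, 3, 3, 3, 3, 3, 3) and L = D - A. Diagonalising L (or applying a numerical eigensolver to the 8x8 matrix) gives the spectrum above. The single zero eigenvalue shows the graph is connected. By the matrix-tree theorem the graph has (1/8) * product of the nonzero eigenvalues = 384 spanning trees. The eigenvalues sum to 24, which equals trace(L) = 2|E|.

[0, 2, 2, 2, 4, 4, 4, 6]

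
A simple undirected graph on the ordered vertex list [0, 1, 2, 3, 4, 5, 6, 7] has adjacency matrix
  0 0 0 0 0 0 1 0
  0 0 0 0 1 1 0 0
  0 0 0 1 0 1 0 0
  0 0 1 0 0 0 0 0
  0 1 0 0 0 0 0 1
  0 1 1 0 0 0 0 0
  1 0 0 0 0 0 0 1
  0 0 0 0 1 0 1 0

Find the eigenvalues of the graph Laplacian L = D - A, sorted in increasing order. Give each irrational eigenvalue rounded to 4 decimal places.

Each diagonal entry of L is the vertex degree and each off-diagonal entry is -1 where an edge is present, 0 otherwise; in the order [0, 1, 2, 3, 4, 5, 6, 7] the diagonal is [1, 2, 2, 1, 2, 2, 2, 2]. Since every row of L sums to 0, the all-ones vector is in the kernel and 0 is an eigenvalue. By the matrix-tree theorem the graph has (1/8) * product of the nonzero eigenvalues = 1 spanning tree.

[0, 0.1522, 0.5858, 1.2346, 2, 2.7654, 3.4142, 3.8478]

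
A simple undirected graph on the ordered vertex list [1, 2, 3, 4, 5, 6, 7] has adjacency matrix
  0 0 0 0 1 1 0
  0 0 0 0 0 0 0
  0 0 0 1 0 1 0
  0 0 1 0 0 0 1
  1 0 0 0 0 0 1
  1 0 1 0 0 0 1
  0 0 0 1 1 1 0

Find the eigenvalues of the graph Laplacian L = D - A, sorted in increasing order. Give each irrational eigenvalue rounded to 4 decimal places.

Each diagonal entry of L is the vertex degree and each off-diagonal entry is -1 where an edge is present, 0 otherwise; in the order [1, 2, 3, 4, 5, 6, 7] the diagonal is [2, 0, 2, 2, 2, 3, 3]. L is symmetric positive semidefinite, so every eigenvalue is real and nonnegative. The 2 zero eigenvalues correspond to the 2 connected components. There are 2 zeros in the spectrum, matching the 2 components. The eigenvalues sum to 14, which equals trace(L) = 2|E|.

[0, 0, 1, 2, 3, 3, 5]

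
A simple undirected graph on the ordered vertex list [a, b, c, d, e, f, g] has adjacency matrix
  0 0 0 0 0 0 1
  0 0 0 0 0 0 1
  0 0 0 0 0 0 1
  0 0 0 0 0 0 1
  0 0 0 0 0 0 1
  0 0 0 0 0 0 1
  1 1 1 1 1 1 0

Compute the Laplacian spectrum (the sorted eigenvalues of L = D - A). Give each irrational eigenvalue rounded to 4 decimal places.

With the vertex order [a, b, c, d, e, f, g], the degrees are [1, 1, 1, 1, 1, 1, 6], giving D = diag(1, 1, 1, 1, 1, 1, 6) and L = D - A. Since every row of L sums to 0, the all-ones vector is in the kernel and 0 is an eigenvalue. The single zero eigenvalue shows the graph is connected. The eigenvalues sum to 12, which equals trace(L) = 2|E|. By the matrix-tree theorem the graph has (1/7) * product of the nonzero eigenvalues = 1 spanning tree.

[0, 1, 1, 1, 1, 1, 7]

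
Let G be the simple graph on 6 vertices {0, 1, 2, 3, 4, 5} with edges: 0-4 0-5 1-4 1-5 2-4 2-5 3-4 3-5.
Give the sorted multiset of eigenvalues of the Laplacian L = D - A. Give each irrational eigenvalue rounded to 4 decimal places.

[0, 2, 2, 2, 4, 6]

Each diagonal entry of L is the vertex degree and each off-diagonal entry is -1 where an edge is present, 0 otherwise; in the order [0, 1, 2, 3, 4, 5] the diagonal is [2, 2, 2, 2, 4, 4]. The multiplicity of 0 as a Laplacian eigenvalue equals the number of connected components. There is one zero in the spectrum, matching the 1 component. The eigenvalues sum to 16, which equals trace(L) = 2|E|.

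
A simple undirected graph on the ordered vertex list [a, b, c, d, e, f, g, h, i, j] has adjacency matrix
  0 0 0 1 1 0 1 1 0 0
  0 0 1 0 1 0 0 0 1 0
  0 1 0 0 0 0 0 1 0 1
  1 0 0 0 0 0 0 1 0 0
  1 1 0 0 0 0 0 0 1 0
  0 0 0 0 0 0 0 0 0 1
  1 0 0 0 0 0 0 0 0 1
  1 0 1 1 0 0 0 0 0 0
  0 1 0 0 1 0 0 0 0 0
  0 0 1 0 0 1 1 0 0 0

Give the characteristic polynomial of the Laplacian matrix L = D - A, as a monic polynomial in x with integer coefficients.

x^10 - 26x^9 + 288x^8 - 1774x^7 + 6651x^6 - 15606x^5 + 22677x^4 - 19426x^3 + 8769x^2 - 1570x

With the vertex order [a, b, c, d, e, f, g, h, i, j], the degrees are [4, 3, 3, 2, 3, 1, 2, 3, 2, 3], giving D = diag(4, 3, 3, 2, 3, 1, 2, 3, 2, 3) and L = D - A. L has integer entries, so p(x) = det(xI - L) has integer coefficients. Expanding the determinant yields x^10 - 26x^9 + 288x^8 - 1774x^7 + 6651x^6 - 15606x^5 + 22677x^4 - 19426x^3 + 8769x^2 - 1570x. The constant term is 0 because L is singular (the all-ones vector lies in its kernel). The eigenvalues sum to 26, which equals trace(L) = 2|E|. The largest eigenvalue, 5.4036, is at most the vertex count 10.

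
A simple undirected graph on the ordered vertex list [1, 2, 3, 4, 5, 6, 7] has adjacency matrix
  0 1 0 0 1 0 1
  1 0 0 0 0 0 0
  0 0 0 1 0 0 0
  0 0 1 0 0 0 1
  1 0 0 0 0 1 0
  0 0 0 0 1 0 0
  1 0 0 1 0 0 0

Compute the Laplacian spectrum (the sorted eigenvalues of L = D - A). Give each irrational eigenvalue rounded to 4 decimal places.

Reading degrees in the order [1, 2, 3, 4, 5, 6, 7] gives [3, 1, 1, 2, 2, 1, 2]; set D = diag(3, 1, 1, 2, 2, 1, 2) and form L = D - A. The multiplicity of 0 as a Laplacian eigenvalue equals the number of connected components. The single zero eigenvalue shows the graph is connected. The eigenvalues sum to 12, which equals trace(L) = 2|E|.

[0, 0.2603, 0.6262, 1.4055, 2.2742, 3.0996, 4.3342]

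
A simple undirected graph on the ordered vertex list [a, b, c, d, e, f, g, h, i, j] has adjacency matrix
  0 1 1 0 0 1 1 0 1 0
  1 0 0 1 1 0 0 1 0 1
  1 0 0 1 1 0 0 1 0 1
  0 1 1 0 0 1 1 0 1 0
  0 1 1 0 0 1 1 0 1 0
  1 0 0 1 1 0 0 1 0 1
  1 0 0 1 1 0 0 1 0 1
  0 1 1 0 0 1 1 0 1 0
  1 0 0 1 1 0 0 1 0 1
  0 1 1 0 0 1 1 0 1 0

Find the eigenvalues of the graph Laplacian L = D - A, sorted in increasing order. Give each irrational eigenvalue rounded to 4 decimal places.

[0, 5, 5, 5, 5, 5, 5, 5, 5, 10]

With the vertex order [a, b, c, d, e, f, g, h, i, j], the degrees are [5, 5, 5, 5, 5, 5, 5, 5, 5, 5], giving D = diag(5, 5, 5, 5, 5, 5, 5, 5, 5, 5) and L = D - A. Since every row of L sums to 0, the all-ones vector is in the kernel and 0 is an eigenvalue. By the matrix-tree theorem the graph has (1/10) * product of the nonzero eigenvalues = 390625 spanning trees. There is one zero in the spectrum, matching the 1 component.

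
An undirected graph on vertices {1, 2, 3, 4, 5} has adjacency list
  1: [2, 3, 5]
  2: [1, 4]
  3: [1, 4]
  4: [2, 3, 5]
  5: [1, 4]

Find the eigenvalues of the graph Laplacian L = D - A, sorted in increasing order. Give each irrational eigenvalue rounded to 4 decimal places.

Each diagonal entry of L is the vertex degree and each off-diagonal entry is -1 where an edge is present, 0 otherwise; in the order [1, 2, 3, 4, 5] the diagonal is [3, 2, 2, 3, 2]. L is symmetric positive semidefinite, so every eigenvalue is real and nonnegative. The single zero eigenvalue shows the graph is connected. The eigenvalues sum to 12, which equals trace(L) = 2|E|.

[0, 2, 2, 3, 5]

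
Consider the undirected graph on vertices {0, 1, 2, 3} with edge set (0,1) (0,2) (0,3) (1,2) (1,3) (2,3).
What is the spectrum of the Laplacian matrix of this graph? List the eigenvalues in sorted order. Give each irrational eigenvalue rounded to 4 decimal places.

Reading degrees in the order [0, 1, 2, 3] gives [3, 3, 3, 3]; set D = diag(3, 3, 3, 3) and form L = D - A. Diagonalising L (or applying a numerical eigensolver to the 4x4 matrix) gives the spectrum above. By the matrix-tree theorem the graph has (1/4) * product of the nonzero eigenvalues = 16 spanning trees.

[0, 4, 4, 4]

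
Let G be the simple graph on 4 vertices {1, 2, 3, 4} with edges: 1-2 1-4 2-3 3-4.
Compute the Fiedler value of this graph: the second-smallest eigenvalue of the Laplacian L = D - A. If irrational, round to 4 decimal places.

2

Reading degrees in the order [1, 2, 3, 4] gives [2, 2, 2, 2]; set D = diag(2, 2, 2, 2) and form L = D - A. Computing the eigenvalues of L and sorting gives [0, 2, 2, 4]. The Fiedler value lambda_2 = 2 is strictly positive, so the graph is connected.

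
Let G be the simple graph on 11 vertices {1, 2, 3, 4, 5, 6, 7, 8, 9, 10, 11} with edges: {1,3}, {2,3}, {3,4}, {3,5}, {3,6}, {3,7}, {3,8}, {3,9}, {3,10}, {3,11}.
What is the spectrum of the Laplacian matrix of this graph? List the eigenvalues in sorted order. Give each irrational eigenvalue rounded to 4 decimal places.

With the vertex order [1, 2, 3, 4, 5, 6, 7, 8, 9, 10, 11], the degrees are [1, 1, 10, 1, 1, 1, 1, 1, 1, 1, 1], giving D = diag(1, 1, 10, 1, 1, 1, 1, 1, 1, 1, 1) and L = D - A. L is symmetric positive semidefinite, so every eigenvalue is real and nonnegative.

[0, 1, 1, 1, 1, 1, 1, 1, 1, 1, 11]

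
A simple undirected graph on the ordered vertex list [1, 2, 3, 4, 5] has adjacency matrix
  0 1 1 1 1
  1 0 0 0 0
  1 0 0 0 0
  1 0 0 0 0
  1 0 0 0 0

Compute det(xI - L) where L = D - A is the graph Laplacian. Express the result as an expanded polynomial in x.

Each diagonal entry of L is the vertex degree and each off-diagonal entry is -1 where an edge is present, 0 otherwise; in the order [1, 2, 3, 4, 5] the diagonal is [4, 1, 1, 1, 1]. The eigenvalues of L are [0, 1, 1, 1, 5]; the characteristic polynomial is the product of (x - lambda_i), which multiplies out to x^5 - 8x^4 + 18x^3 - 16x^2 + 5x. The coefficient of x^4 equals -trace(L) = -8, matching the sum of degrees. The eigenvalues sum to 8, which equals trace(L) = 2|E|.

x^5 - 8x^4 + 18x^3 - 16x^2 + 5x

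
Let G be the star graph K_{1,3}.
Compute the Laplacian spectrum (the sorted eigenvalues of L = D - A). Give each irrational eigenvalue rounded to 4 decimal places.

The graph has 4 vertices and degree multiset [3, 1, 1, 1]; D is the diagonal matrix of degrees and L = D - A. Since every row of L sums to 0, the all-ones vector is in the kernel and 0 is an eigenvalue. The single zero eigenvalue shows the graph is connected. The eigenvalues sum to 6, which equals trace(L) = 2|E|. By the matrix-tree theorem the graph has (1/4) * product of the nonzero eigenvalues = 1 spanning tree.

[0, 1, 1, 4]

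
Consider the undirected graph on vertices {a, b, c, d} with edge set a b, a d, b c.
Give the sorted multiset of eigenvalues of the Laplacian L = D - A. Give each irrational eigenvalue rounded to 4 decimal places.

[0, 0.5858, 2, 3.4142]

Each diagonal entry of L is the vertex degree and each off-diagonal entry is -1 where an edge is present, 0 otherwise; in the order [a, b, c, d] the diagonal is [2, 2, 1, 1]. The multiplicity of 0 as a Laplacian eigenvalue equals the number of connected components. The largest eigenvalue, 3.4142, is at most the vertex count 4. By the matrix-tree theorem the graph has (1/4) * product of the nonzero eigenvalues = 1 spanning tree.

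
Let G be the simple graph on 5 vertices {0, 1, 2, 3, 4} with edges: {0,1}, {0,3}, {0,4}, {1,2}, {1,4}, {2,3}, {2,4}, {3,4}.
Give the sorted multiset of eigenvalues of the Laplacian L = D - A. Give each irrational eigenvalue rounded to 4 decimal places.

[0, 3, 3, 5, 5]

Reading degrees in the order [0, 1, 2, 3, 4] gives [3, 3, 3, 3, 4]; set D = diag(3, 3, 3, 3, 4) and form L = D - A. L is symmetric positive semidefinite, so every eigenvalue is real and nonnegative. The single zero eigenvalue shows the graph is connected.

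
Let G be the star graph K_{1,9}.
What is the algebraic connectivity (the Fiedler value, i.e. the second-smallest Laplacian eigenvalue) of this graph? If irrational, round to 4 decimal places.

The graph has 10 vertices and degree multiset [9, 1, 1, 1, 1, 1, 1, 1, 1, 1]; D is the diagonal matrix of degrees and L = D - A. The smallest Laplacian eigenvalue is always 0. The next one, lambda_2 = 1, measures how hard the graph is to disconnect: larger values mean better connectivity. There is one zero in the spectrum, matching the 1 component. The eigenvalues sum to 18, which equals trace(L) = 2|E|.

1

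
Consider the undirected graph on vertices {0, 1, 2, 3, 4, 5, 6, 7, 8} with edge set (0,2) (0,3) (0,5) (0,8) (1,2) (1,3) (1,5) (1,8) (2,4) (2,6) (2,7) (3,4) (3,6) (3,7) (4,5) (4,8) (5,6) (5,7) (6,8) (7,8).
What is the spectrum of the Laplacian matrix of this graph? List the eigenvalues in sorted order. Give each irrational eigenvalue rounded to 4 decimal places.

Each diagonal entry of L is the vertex degree and each off-diagonal entry is -1 where an edge is present, 0 otherwise; in the order [0, 1, 2, 3, 4, 5, 6, 7, 8] the diagonal is [4, 4, 5, 5, 4, 5, 4, 4, 5]. L is symmetric positive semidefinite, so every eigenvalue is real and nonnegative. The single zero eigenvalue shows the graph is connected.

[0, 4, 4, 4, 4, 5, 5, 5, 9]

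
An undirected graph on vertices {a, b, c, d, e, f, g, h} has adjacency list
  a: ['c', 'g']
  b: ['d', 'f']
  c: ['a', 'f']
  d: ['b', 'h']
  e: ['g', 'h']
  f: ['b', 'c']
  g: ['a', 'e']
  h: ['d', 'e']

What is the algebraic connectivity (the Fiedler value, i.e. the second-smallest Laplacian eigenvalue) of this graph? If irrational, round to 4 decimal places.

0.5858

Each diagonal entry of L is the vertex degree and each off-diagonal entry is -1 where an edge is present, 0 otherwise; in the order [a, b, c, d, e, f, g, h] the diagonal is [2, 2, 2, 2, 2, 2, 2, 2]. Computing the eigenvalues of L and sorting gives [0, 0.5858, 0.5858, 2, 2, 3.4142, 3.4142, 4]. The Fiedler value lambda_2 = 0.5858 is strictly positive, so the graph is connected. The eigenvalues sum to 16, which equals trace(L) = 2|E|. There is one zero in the spectrum, matching the 1 component.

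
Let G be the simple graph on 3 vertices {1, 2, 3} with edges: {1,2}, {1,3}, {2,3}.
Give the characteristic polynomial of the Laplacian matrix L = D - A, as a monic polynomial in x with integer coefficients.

x^3 - 6x^2 + 9x

Reading degrees in the order [1, 2, 3] gives [2, 2, 2]; set D = diag(2, 2, 2) and form L = D - A. L has integer entries, so p(x) = det(xI - L) has integer coefficients. Expanding the determinant yields x^3 - 6x^2 + 9x. The coefficient of x^2 equals -trace(L) = -6, matching the sum of degrees. By the matrix-tree theorem the graph has (1/3) * product of the nonzero eigenvalues = 3 spanning trees.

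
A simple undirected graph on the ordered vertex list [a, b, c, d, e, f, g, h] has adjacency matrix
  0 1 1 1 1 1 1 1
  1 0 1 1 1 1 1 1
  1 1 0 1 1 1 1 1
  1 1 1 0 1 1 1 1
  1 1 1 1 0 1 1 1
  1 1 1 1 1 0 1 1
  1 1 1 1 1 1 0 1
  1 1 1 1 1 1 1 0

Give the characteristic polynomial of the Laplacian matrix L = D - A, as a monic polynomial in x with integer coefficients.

x^8 - 56x^7 + 1344x^6 - 17920x^5 + 143360x^4 - 688128x^3 + 1835008x^2 - 2097152x

Each diagonal entry of L is the vertex degree and each off-diagonal entry is -1 where an edge is present, 0 otherwise; in the order [a, b, c, d, e, f, g, h] the diagonal is [7, 7, 7, 7, 7, 7, 7, 7]. L has integer entries, so p(x) = det(xI - L) has integer coefficients. Expanding the determinant yields x^8 - 56x^7 + 1344x^6 - 17920x^5 + 143360x^4 - 688128x^3 + 1835008x^2 - 2097152x. Since p(0) = det(-L) = 0, x divides p(x). The eigenvalues sum to 56, which equals trace(L) = 2|E|.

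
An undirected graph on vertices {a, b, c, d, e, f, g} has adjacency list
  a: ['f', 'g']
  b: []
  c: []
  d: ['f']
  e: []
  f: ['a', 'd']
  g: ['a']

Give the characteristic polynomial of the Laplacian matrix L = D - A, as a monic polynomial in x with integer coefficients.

x^7 - 6x^6 + 10x^5 - 4x^4

Reading degrees in the order [a, b, c, d, e, f, g] gives [2, 0, 0, 1, 0, 2, 1]; set D = diag(2, 0, 0, 1, 0, 2, 1) and form L = D - A. Computing det(xI - L) by cofactor expansion (or equivalently via sum-over-permutations) gives x^7 - 6x^6 + 10x^5 - 4x^4. The coefficient of x^6 equals -trace(L) = -6, matching the sum of degrees. There are 4 zeros in the spectrum, matching the 4 components.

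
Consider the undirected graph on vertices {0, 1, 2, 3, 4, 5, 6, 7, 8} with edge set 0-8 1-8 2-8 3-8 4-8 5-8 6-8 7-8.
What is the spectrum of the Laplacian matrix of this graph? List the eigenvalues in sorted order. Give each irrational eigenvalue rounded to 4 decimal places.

Each diagonal entry of L is the vertex degree and each off-diagonal entry is -1 where an edge is present, 0 otherwise; in the order [0, 1, 2, 3, 4, 5, 6, 7, 8] the diagonal is [1, 1, 1, 1, 1, 1, 1, 1, 8]. L is symmetric positive semidefinite, so every eigenvalue is real and nonnegative. The single zero eigenvalue shows the graph is connected. The eigenvalues sum to 16, which equals trace(L) = 2|E|.

[0, 1, 1, 1, 1, 1, 1, 1, 9]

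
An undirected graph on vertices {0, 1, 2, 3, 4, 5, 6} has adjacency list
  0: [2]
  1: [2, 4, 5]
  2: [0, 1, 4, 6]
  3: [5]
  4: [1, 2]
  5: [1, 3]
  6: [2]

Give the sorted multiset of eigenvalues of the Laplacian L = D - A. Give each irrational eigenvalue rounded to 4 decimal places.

Each diagonal entry of L is the vertex degree and each off-diagonal entry is -1 where an edge is present, 0 otherwise; in the order [0, 1, 2, 3, 4, 5, 6] the diagonal is [1, 3, 4, 1, 2, 2, 1]. The multiplicity of 0 as a Laplacian eigenvalue equals the number of connected components.

[0, 0.3679, 1, 1.1897, 2.3732, 3.9464, 5.1228]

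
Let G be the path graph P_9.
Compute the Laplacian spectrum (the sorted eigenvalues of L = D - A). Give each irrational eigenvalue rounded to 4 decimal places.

[0, 0.1206, 0.4679, 1, 1.6527, 2.3473, 3, 3.5321, 3.8794]

The graph has 9 vertices and degree multiset [2, 2, 2, 2, 2, 2, 2, 1, 1]; D is the diagonal matrix of degrees and L = D - A. Diagonalising L (or applying a numerical eigensolver to the 9x9 matrix) gives the spectrum above. The single zero eigenvalue shows the graph is connected. There is one zero in the spectrum, matching the 1 component. By the matrix-tree theorem the graph has (1/9) * product of the nonzero eigenvalues = 1 spanning tree.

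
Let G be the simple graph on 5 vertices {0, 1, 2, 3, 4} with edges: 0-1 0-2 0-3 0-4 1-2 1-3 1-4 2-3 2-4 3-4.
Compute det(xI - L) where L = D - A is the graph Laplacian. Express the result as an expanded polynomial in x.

x^5 - 20x^4 + 150x^3 - 500x^2 + 625x

Reading degrees in the order [0, 1, 2, 3, 4] gives [4, 4, 4, 4, 4]; set D = diag(4, 4, 4, 4, 4) and form L = D - A. L has integer entries, so p(x) = det(xI - L) has integer coefficients. Expanding the determinant yields x^5 - 20x^4 + 150x^3 - 500x^2 + 625x. The coefficient of x^4 equals -trace(L) = -20, matching the sum of degrees.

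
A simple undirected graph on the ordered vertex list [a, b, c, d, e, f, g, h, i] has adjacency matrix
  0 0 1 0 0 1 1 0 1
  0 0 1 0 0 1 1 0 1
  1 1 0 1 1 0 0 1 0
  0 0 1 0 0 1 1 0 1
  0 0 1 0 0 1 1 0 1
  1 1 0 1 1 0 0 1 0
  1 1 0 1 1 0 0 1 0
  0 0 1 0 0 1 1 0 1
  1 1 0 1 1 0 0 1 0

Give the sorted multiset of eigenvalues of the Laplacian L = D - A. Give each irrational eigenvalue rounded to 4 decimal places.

[0, 4, 4, 4, 4, 5, 5, 5, 9]

Reading degrees in the order [a, b, c, d, e, f, g, h, i] gives [4, 4, 5, 4, 4, 5, 5, 4, 5]; set D = diag(4, 4, 5, 4, 4, 5, 5, 4, 5) and form L = D - A. Since every row of L sums to 0, the all-ones vector is in the kernel and 0 is an eigenvalue. The single zero eigenvalue shows the graph is connected. The eigenvalues sum to 40, which equals trace(L) = 2|E|.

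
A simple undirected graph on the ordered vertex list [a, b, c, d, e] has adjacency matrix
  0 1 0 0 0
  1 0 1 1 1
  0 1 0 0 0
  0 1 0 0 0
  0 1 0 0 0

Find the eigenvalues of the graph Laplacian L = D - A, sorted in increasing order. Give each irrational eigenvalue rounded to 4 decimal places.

With the vertex order [a, b, c, d, e], the degrees are [1, 4, 1, 1, 1], giving D = diag(1, 4, 1, 1, 1) and L = D - A. Since every row of L sums to 0, the all-ones vector is in the kernel and 0 is an eigenvalue. The single zero eigenvalue shows the graph is connected. The largest eigenvalue, 5, is at most the vertex count 5.

[0, 1, 1, 1, 5]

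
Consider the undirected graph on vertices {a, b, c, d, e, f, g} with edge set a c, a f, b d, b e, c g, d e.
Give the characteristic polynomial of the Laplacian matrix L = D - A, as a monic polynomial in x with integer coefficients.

Each diagonal entry of L is the vertex degree and each off-diagonal entry is -1 where an edge is present, 0 otherwise; in the order [a, b, c, d, e, f, g] the diagonal is [2, 2, 2, 2, 2, 1, 1]. Computing det(xI - L) by cofactor expansion (or equivalently via sum-over-permutations) gives x^7 - 12x^6 + 55x^5 - 118x^4 + 114x^3 - 36x^2. The constant term is 0 because L is singular (the all-ones vector lies in its kernel).

x^7 - 12x^6 + 55x^5 - 118x^4 + 114x^3 - 36x^2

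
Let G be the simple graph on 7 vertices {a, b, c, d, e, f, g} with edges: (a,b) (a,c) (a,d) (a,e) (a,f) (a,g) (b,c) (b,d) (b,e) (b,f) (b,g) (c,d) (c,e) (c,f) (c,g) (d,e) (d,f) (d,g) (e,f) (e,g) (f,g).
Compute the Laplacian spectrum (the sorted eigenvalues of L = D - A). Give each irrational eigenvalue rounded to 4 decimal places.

[0, 7, 7, 7, 7, 7, 7]

Reading degrees in the order [a, b, c, d, e, f, g] gives [6, 6, 6, 6, 6, 6, 6]; set D = diag(6, 6, 6, 6, 6, 6, 6) and form L = D - A. L is symmetric positive semidefinite, so every eigenvalue is real and nonnegative. The single zero eigenvalue shows the graph is connected. The largest eigenvalue, 7, is at most the vertex count 7.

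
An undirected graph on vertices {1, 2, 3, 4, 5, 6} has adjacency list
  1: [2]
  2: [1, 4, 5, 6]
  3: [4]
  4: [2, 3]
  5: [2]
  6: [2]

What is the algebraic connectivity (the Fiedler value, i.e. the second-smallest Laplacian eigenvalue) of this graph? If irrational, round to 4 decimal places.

0.4859

With the vertex order [1, 2, 3, 4, 5, 6], the degrees are [1, 4, 1, 2, 1, 1], giving D = diag(1, 4, 1, 2, 1, 1) and L = D - A. The sorted Laplacian eigenvalues are [0, 0.4859, 1, 1, 2.4280, 5.0861]; the algebraic connectivity is the second entry, 0.4859.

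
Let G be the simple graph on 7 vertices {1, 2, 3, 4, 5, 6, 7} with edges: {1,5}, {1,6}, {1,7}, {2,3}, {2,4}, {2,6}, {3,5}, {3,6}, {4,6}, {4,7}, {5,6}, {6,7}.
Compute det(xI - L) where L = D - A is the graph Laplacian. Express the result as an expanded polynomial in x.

Each diagonal entry of L is the vertex degree and each off-diagonal entry is -1 where an edge is present, 0 otherwise; in the order [1, 2, 3, 4, 5, 6, 7] the diagonal is [3, 3, 3, 3, 3, 6, 3]. L has integer entries, so p(x) = det(xI - L) has integer coefficients. Expanding the determinant yields x^7 - 24x^6 + 231x^5 - 1140x^4 + 3036x^3 - 4128x^2 + 2240x. The constant term is 0 because L is singular (the all-ones vector lies in its kernel). The eigenvalues sum to 24, which equals trace(L) = 2|E|.

x^7 - 24x^6 + 231x^5 - 1140x^4 + 3036x^3 - 4128x^2 + 2240x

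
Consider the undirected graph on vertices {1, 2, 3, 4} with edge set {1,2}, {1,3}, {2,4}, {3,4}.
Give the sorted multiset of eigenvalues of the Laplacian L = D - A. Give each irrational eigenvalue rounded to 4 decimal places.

[0, 2, 2, 4]

With the vertex order [1, 2, 3, 4], the degrees are [2, 2, 2, 2], giving D = diag(2, 2, 2, 2) and L = D - A. Diagonalising L (or applying a numerical eigensolver to the 4x4 matrix) gives the spectrum above. There is one zero in the spectrum, matching the 1 component.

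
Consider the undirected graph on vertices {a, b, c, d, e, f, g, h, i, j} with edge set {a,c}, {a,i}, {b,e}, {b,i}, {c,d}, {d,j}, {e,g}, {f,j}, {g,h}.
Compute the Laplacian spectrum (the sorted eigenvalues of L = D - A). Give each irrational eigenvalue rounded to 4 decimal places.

Each diagonal entry of L is the vertex degree and each off-diagonal entry is -1 where an edge is present, 0 otherwise; in the order [a, b, c, d, e, f, g, h, i, j] the diagonal is [2, 2, 2, 2, 2, 1, 2, 1, 2, 2]. Since every row of L sums to 0, the all-ones vector is in the kernel and 0 is an eigenvalue. By the matrix-tree theorem the graph has (1/10) * product of the nonzero eigenvalues = 1 spanning tree.

[0, 0.0979, 0.3820, 0.8244, 1.3820, 2, 2.6180, 3.1756, 3.6180, 3.9021]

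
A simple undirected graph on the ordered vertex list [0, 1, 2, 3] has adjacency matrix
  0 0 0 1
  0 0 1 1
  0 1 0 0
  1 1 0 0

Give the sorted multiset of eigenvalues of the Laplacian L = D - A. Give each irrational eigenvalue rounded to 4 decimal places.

[0, 0.5858, 2, 3.4142]

Reading degrees in the order [0, 1, 2, 3] gives [1, 2, 1, 2]; set D = diag(1, 2, 1, 2) and form L = D - A. L is symmetric positive semidefinite, so every eigenvalue is real and nonnegative. The single zero eigenvalue shows the graph is connected. The eigenvalues sum to 6, which equals trace(L) = 2|E|. By the matrix-tree theorem the graph has (1/4) * product of the nonzero eigenvalues = 1 spanning tree.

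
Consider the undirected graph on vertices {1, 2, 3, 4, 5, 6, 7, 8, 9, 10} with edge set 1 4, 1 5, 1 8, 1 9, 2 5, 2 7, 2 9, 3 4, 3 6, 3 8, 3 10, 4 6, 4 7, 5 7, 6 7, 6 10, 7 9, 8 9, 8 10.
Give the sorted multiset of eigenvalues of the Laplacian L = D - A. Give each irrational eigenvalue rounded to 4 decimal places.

[0, 1.2087, 2.6571, 3, 3.3820, 4.5293, 5, 5.6180, 5.7913, 6.8136]

With the vertex order [1, 2, 3, 4, 5, 6, 7, 8, 9, 10], the degrees are [4, 3, 4, 4, 3, 4, 5, 4, 4, 3], giving D = diag(4, 3, 4, 4, 3, 4, 5, 4, 4, 3) and L = D - A. Diagonalising L (or applying a numerical eigensolver to the 10x10 matrix) gives the spectrum above. The single zero eigenvalue shows the graph is connected. The eigenvalues sum to 38, which equals trace(L) = 2|E|.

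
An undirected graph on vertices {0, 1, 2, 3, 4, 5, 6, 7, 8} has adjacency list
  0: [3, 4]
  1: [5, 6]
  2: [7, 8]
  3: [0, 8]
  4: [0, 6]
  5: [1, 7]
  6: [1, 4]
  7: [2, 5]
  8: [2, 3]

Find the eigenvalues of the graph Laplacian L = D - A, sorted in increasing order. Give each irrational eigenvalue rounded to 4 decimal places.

[0, 0.4679, 0.4679, 1.6527, 1.6527, 3, 3, 3.8794, 3.8794]

With the vertex order [0, 1, 2, 3, 4, 5, 6, 7, 8], the degrees are [2, 2, 2, 2, 2, 2, 2, 2, 2], giving D = diag(2, 2, 2, 2, 2, 2, 2, 2, 2) and L = D - A. L is symmetric positive semidefinite, so every eigenvalue is real and nonnegative. The eigenvalues sum to 18, which equals trace(L) = 2|E|.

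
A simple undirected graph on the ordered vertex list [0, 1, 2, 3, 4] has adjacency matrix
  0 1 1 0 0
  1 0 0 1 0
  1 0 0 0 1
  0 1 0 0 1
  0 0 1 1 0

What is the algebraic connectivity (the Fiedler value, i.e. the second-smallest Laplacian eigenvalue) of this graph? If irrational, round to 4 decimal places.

Reading degrees in the order [0, 1, 2, 3, 4] gives [2, 2, 2, 2, 2]; set D = diag(2, 2, 2, 2, 2) and form L = D - A. Computing the eigenvalues of L and sorting gives [0, 1.3820, 1.3820, 3.6180, 3.6180]. The Fiedler value lambda_2 = 1.3820 is strictly positive, so the graph is connected. By the matrix-tree theorem the graph has (1/5) * product of the nonzero eigenvalues = 5 spanning trees. The eigenvalues sum to 10, which equals trace(L) = 2|E|.

1.3820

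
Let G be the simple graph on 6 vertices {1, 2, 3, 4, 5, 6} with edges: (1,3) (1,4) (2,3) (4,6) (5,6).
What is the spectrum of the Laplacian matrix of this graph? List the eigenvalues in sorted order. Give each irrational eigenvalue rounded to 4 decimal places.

[0, 0.2679, 1, 2, 3, 3.7321]

With the vertex order [1, 2, 3, 4, 5, 6], the degrees are [2, 1, 2, 2, 1, 2], giving D = diag(2, 1, 2, 2, 1, 2) and L = D - A. Since every row of L sums to 0, the all-ones vector is in the kernel and 0 is an eigenvalue. By the matrix-tree theorem the graph has (1/6) * product of the nonzero eigenvalues = 1 spanning tree.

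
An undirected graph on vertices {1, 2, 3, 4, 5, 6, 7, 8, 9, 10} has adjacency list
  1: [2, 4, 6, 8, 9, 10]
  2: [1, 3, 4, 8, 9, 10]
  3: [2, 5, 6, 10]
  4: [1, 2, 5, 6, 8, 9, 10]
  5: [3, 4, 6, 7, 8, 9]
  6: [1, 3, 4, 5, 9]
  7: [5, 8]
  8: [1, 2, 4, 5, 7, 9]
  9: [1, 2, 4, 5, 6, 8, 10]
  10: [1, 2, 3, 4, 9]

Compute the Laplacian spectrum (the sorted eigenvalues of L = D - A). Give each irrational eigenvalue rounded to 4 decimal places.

Each diagonal entry of L is the vertex degree and each off-diagonal entry is -1 where an edge is present, 0 otherwise; in the order [1, 2, 3, 4, 5, 6, 7, 8, 9, 10] the diagonal is [6, 6, 4, 7, 6, 5, 2, 6, 7, 5]. Diagonalising L (or applying a numerical eigensolver to the 10x10 matrix) gives the spectrum above. The single zero eigenvalue shows the graph is connected. The eigenvalues sum to 54, which equals trace(L) = 2|E|. There is one zero in the spectrum, matching the 1 component.

[0, 1.7635, 3.8041, 4.4491, 5.6793, 6.3783, 7.3285, 7.9476, 8, 8.6497]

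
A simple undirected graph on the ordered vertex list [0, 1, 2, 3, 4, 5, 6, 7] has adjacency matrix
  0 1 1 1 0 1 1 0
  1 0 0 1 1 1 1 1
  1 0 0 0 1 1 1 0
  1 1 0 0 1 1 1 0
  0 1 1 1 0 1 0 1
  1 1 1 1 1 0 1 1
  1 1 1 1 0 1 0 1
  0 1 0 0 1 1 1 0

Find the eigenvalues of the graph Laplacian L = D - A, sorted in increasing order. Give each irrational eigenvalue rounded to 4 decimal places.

[0, 3.5858, 4.2679, 5, 6.4142, 7, 7.7321, 8]

Reading degrees in the order [0, 1, 2, 3, 4, 5, 6, 7] gives [5, 6, 4, 5, 5, 7, 6, 4]; set D = diag(5, 6, 4, 5, 5, 7, 6, 4) and form L = D - A. Diagonalising L (or applying a numerical eigensolver to the 8x8 matrix) gives the spectrum above. The single zero eigenvalue shows the graph is connected. The largest eigenvalue, 8, is at most the vertex count 8. There is one zero in the spectrum, matching the 1 component.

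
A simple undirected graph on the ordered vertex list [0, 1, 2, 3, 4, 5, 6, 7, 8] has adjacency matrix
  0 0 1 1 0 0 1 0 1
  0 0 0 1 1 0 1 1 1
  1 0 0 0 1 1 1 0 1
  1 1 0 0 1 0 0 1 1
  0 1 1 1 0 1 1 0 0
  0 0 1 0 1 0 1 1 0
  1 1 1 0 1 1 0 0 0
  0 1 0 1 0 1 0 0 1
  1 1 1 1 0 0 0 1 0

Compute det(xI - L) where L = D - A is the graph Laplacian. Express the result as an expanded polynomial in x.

Reading degrees in the order [0, 1, 2, 3, 4, 5, 6, 7, 8] gives [4, 5, 5, 5, 5, 4, 5, 4, 5]; set D = diag(4, 5, 5, 5, 5, 4, 5, 4, 5) and form L = D - A. L has integer entries, so p(x) = det(xI - L) has integer coefficients. Expanding the determinant yields x^9 - 42x^8 + 762x^7 - 7794x^6 + 49116x^5 - 195104x^4 + 476659x^3 - 654278x^2 + 386037x. Since p(0) = det(-L) = 0, x divides p(x). The eigenvalues sum to 42, which equals trace(L) = 2|E|.

x^9 - 42x^8 + 762x^7 - 7794x^6 + 49116x^5 - 195104x^4 + 476659x^3 - 654278x^2 + 386037x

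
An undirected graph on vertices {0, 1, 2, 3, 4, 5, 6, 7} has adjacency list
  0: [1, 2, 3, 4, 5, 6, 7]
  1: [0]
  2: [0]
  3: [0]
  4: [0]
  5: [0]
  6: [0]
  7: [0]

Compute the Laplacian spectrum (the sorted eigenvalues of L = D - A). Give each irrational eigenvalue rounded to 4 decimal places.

Each diagonal entry of L is the vertex degree and each off-diagonal entry is -1 where an edge is present, 0 otherwise; in the order [0, 1, 2, 3, 4, 5, 6, 7] the diagonal is [7, 1, 1, 1, 1, 1, 1, 1]. Since every row of L sums to 0, the all-ones vector is in the kernel and 0 is an eigenvalue.

[0, 1, 1, 1, 1, 1, 1, 8]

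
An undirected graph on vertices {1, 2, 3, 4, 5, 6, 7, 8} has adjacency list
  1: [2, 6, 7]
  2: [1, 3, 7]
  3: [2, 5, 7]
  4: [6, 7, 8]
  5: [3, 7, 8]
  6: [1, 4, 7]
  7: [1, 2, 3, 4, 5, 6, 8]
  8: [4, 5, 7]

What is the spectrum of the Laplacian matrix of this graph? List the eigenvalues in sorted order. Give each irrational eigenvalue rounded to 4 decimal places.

Reading degrees in the order [1, 2, 3, 4, 5, 6, 7, 8] gives [3, 3, 3, 3, 3, 3, 7, 3]; set D = diag(3, 3, 3, 3, 3, 3, 7, 3) and form L = D - A. The multiplicity of 0 as a Laplacian eigenvalue equals the number of connected components. By the matrix-tree theorem the graph has (1/8) * product of the nonzero eigenvalues = 841 spanning trees.

[0, 1.7530, 1.7530, 3.4450, 3.4450, 4.8019, 4.8019, 8]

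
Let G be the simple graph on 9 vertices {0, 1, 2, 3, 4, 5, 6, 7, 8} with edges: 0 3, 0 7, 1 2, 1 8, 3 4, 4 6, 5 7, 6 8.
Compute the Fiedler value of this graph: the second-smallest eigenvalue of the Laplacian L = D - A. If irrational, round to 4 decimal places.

0.1206

Reading degrees in the order [0, 1, 2, 3, 4, 5, 6, 7, 8] gives [2, 2, 1, 2, 2, 1, 2, 2, 2]; set D = diag(2, 2, 1, 2, 2, 1, 2, 2, 2) and form L = D - A. The sorted Laplacian eigenvalues are [0, 0.1206, 0.4679, 1, 1.6527, 2.3473, 3, 3.5321, 3.8794]; the algebraic connectivity is the second entry, 0.1206. The largest eigenvalue, 3.8794, is at most the vertex count 9.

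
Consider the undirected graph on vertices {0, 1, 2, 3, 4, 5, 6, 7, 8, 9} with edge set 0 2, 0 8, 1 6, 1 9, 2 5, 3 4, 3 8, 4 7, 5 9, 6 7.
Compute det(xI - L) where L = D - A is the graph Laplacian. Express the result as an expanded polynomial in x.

x^10 - 20x^9 + 170x^8 - 800x^7 + 2275x^6 - 4004x^5 + 4290x^4 - 2640x^3 + 825x^2 - 100x

Reading degrees in the order [0, 1, 2, 3, 4, 5, 6, 7, 8, 9] gives [2, 2, 2, 2, 2, 2, 2, 2, 2, 2]; set D = diag(2, 2, 2, 2, 2, 2, 2, 2, 2, 2) and form L = D - A. Computing det(xI - L) by cofactor expansion (or equivalently via sum-over-permutations) gives x^10 - 20x^9 + 170x^8 - 800x^7 + 2275x^6 - 4004x^5 + 4290x^4 - 2640x^3 + 825x^2 - 100x. The constant term is 0 because L is singular (the all-ones vector lies in its kernel). There is one zero in the spectrum, matching the 1 component.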